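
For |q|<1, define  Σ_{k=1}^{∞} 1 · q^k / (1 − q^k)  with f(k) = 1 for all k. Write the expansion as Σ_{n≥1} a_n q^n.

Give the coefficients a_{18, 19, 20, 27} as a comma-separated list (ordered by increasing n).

6, 2, 6, 4

q^18  k|18↦f(k): 1:1 2:1 3:1 6:1 9:1 18:1  a_18=6
n=19: 19·1 1·19  f→[1+1]=2
q^20  k|20↦f(k): 1:1 2:1 4:1 5:1 10:1 20:1  a_20=6
d|27:{27,9,3,1}  Σf=1+1+1+1=4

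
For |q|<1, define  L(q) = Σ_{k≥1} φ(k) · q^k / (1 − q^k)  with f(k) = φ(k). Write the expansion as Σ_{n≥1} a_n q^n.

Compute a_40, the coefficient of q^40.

q^40  k|40↦φ(k): 1:1 2:1 4:2 5:4 8:4 10:4 20:8 40:16  a_40=40

a_40 = 40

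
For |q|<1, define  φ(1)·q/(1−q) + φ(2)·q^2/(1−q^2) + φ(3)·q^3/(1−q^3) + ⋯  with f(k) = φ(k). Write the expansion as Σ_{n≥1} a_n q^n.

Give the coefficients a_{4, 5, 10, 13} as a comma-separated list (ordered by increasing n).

[q^4] φ(1)=1,φ(2)=1,φ(4)=2 ⇒ 4
d|5:{1,5}  Σφ=1+4=5
q^10  k|10↦φ(k): 10:4 5:4 2:1 1:1  a_10=10
[q^13] φ(1)=1,φ(13)=12 ⇒ 13

4, 5, 10, 13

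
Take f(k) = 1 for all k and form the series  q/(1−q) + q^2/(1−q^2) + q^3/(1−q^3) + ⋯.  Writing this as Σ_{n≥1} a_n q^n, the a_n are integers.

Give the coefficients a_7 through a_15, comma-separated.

[q^7] f(7)=1,f(1)=1 ⇒ 2
[q^8] f(1)=1,f(2)=1,f(4)=1,f(8)=1 ⇒ 4
d|9:{1,3,9}  Σf=1+1+1=3
q^10  k|10↦f(k): 1:1 2:1 5:1 10:1  a_10=4
q^11  k|11↦f(k): 11:1 1:1  a_11=2
n=12: 1·12 2·6 3·4 4·3 6·2 12·1  f→[1+1+1+1+1+1]=6
[q^13] f(1)=1,f(13)=1 ⇒ 2
d|14:{14,7,2,1}  Σf=1+1+1+1=4
n=15: 15·1 5·3 3·5 1·15  f→[1+1+1+1]=4

2, 4, 3, 4, 2, 6, 2, 4, 4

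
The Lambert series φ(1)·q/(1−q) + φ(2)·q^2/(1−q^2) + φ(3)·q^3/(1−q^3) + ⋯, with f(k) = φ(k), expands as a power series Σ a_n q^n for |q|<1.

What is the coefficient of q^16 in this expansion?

q^16  k|16↦φ(k): 16:8 8:4 4:2 2:1 1:1  a_16=16

a_16 = 16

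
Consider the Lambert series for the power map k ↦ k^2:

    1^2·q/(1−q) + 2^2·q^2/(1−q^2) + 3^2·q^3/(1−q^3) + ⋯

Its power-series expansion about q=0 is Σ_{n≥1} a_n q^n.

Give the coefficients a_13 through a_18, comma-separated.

d|13:{13,1}  Σf=169+1=170
[q^14] f(1)=1,f(2)=4,f(7)=49,f(14)=196 ⇒ 250
d|15:{15,5,3,1}  Σf=225+25+9+1=260
n=16: 1·16 2·8 4·4 8·2 16·1  f→[1+4+16+64+256]=341
q^17  k|17↦f(k): 17:289 1:1  a_17=290
d|18:{1,2,3,6,9,18}  Σf=1+4+9+36+81+324=455

170, 250, 260, 341, 290, 455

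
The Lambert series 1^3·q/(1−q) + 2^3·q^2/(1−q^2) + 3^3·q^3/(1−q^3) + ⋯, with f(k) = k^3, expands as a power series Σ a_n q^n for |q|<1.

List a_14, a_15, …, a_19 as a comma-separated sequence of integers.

3096, 3528, 4681, 4914, 6813, 6860

q^14  k|14↦f(k): 14:2744 7:343 2:8 1:1  a_14=3096
d|15:{1,3,5,15}  Σf=1+27+125+3375=3528
n=16: 1·16 2·8 4·4 8·2 16·1  f→[1+8+64+512+4096]=4681
d|17:{17,1}  Σf=4913+1=4914
d|18:{18,9,6,3,2,1}  Σf=5832+729+216+27+8+1=6813
[q^19] f(19)=6859,f(1)=1 ⇒ 6860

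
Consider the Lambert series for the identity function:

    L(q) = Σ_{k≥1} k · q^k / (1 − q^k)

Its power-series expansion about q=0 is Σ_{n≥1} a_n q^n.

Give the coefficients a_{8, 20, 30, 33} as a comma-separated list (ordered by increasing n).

[q^8] f(8)=8,f(4)=4,f(2)=2,f(1)=1 ⇒ 15
d|20:{20,10,5,4,2,1}  Σf=20+10+5+4+2+1=42
d|30:{30,15,10,6,5,3,2,1}  Σf=30+15+10+6+5+3+2+1=72
[q^33] f(33)=33,f(11)=11,f(3)=3,f(1)=1 ⇒ 48

15, 42, 72, 48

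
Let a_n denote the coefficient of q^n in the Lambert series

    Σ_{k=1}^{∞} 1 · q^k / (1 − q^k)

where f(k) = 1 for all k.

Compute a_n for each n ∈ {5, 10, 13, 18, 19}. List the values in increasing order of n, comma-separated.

[q^5] f(5)=1,f(1)=1 ⇒ 2
q^10  k|10↦f(k): 10:1 5:1 2:1 1:1  a_10=4
[q^13] f(13)=1,f(1)=1 ⇒ 2
[q^18] f(1)=1,f(2)=1,f(3)=1,f(6)=1,f(9)=1,f(18)=1 ⇒ 6
q^19  k|19↦f(k): 19:1 1:1  a_19=2

2, 4, 2, 6, 2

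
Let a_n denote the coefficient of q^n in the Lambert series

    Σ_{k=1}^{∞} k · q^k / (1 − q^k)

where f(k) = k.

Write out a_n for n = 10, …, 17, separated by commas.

d|10:{1,2,5,10}  Σf=1+2+5+10=18
n=11: 11·1 1·11  f→[11+1]=12
d|12:{1,2,3,4,6,12}  Σf=1+2+3+4+6+12=28
n=13: 13·1 1·13  f→[13+1]=14
n=14: 14·1 7·2 2·7 1·14  f→[14+7+2+1]=24
n=15: 15·1 5·3 3·5 1·15  f→[15+5+3+1]=24
q^16  k|16↦f(k): 16:16 8:8 4:4 2:2 1:1  a_16=31
[q^17] f(1)=1,f(17)=17 ⇒ 18

18, 12, 28, 14, 24, 24, 31, 18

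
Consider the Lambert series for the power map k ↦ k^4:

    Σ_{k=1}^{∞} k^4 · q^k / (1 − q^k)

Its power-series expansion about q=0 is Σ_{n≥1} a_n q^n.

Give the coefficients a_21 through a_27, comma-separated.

n=21: 21·1 7·3 3·7 1·21  f→[194481+2401+81+1]=196964
[q^22] f(22)=234256,f(11)=14641,f(2)=16,f(1)=1 ⇒ 248914
n=23: 23·1 1·23  f→[279841+1]=279842
q^24  k|24↦f(k): 24:331776 12:20736 8:4096 6:1296 4:256 3:81 2:16 1:1  a_24=358258
q^25  k|25↦f(k): 25:390625 5:625 1:1  a_25=391251
q^26  k|26↦f(k): 26:456976 13:28561 2:16 1:1  a_26=485554
q^27  k|27↦f(k): 1:1 3:81 9:6561 27:531441  a_27=538084

196964, 248914, 279842, 358258, 391251, 485554, 538084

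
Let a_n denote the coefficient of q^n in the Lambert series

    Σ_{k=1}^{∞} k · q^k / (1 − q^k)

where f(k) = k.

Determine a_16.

[q^16] f(16)=16,f(8)=8,f(4)=4,f(2)=2,f(1)=1 ⇒ 31

a_16 = 31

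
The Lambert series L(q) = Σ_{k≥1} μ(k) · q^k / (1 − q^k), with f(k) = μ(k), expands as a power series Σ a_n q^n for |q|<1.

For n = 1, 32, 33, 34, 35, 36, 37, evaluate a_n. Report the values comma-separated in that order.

1, 0, 0, 0, 0, 0, 0

q^1  k|1↦μ(k): 1:1  a_1=1
q^32  k|32↦μ(k): 32:0 16:0 8:0 4:0 2:-1 1:1  a_32=0
n=33: 33·1 11·3 3·11 1·33  μ→[1+(-1)+(-1)+1]=0
d|34:{1,2,17,34}  Σμ=1+(-1)+(-1)+1=0
q^35  k|35↦μ(k): 1:1 5:-1 7:-1 35:1  a_35=0
[q^36] μ(36)=0,μ(18)=0,μ(12)=0,μ(9)=0,μ(6)=1,μ(4)=0,μ(3)=-1,μ(2)=-1,μ(1)=1 ⇒ 0
q^37  k|37↦μ(k): 37:-1 1:1  a_37=0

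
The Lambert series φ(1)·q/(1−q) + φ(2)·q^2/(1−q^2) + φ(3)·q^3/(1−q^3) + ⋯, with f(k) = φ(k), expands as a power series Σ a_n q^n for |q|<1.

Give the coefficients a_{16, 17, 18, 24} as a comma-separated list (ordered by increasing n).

q^16  k|16↦φ(k): 1:1 2:1 4:2 8:4 16:8  a_16=16
d|17:{1,17}  Σφ=1+16=17
q^18  k|18↦φ(k): 18:6 9:6 6:2 3:2 2:1 1:1  a_18=18
d|24:{24,12,8,6,4,3,2,1}  Σφ=8+4+4+2+2+2+1+1=24

16, 17, 18, 24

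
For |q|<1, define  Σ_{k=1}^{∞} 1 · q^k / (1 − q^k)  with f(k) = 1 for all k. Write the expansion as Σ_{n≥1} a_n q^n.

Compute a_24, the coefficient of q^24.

n=24: 1·24 2·12 3·8 4·6 6·4 8·3 12·2 24·1  f→[1+1+1+1+1+1+1+1]=8

a_24 = 8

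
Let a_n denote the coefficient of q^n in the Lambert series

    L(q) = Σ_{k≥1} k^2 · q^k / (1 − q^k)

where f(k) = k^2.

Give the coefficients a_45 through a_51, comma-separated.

2366, 2650, 2210, 3410, 2451, 3255, 2900

d|45:{45,15,9,5,3,1}  Σf=2025+225+81+25+9+1=2366
q^46  k|46↦f(k): 46:2116 23:529 2:4 1:1  a_46=2650
d|47:{1,47}  Σf=1+2209=2210
d|48:{1,2,3,4,6,8,12,16,24,48}  Σf=1+4+9+16+36+64+144+256+576+2304=3410
n=49: 49·1 7·7 1·49  f→[2401+49+1]=2451
n=50: 1·50 2·25 5·10 10·5 25·2 50·1  f→[1+4+25+100+625+2500]=3255
[q^51] f(1)=1,f(3)=9,f(17)=289,f(51)=2601 ⇒ 2900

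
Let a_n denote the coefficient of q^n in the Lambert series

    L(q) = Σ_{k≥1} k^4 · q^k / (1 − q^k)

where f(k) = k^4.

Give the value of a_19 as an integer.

a_19 = 130322

[q^19] f(1)=1,f(19)=130321 ⇒ 130322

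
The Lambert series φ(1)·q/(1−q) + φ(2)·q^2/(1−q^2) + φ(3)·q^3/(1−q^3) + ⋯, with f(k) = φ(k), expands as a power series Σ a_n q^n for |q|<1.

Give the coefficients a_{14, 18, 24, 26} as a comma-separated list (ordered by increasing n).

[q^14] φ(14)=6,φ(7)=6,φ(2)=1,φ(1)=1 ⇒ 14
n=18: 1·18 2·9 3·6 6·3 9·2 18·1  φ→[1+1+2+2+6+6]=18
d|24:{1,2,3,4,6,8,12,24}  Σφ=1+1+2+2+2+4+4+8=24
q^26  k|26↦φ(k): 26:12 13:12 2:1 1:1  a_26=26

14, 18, 24, 26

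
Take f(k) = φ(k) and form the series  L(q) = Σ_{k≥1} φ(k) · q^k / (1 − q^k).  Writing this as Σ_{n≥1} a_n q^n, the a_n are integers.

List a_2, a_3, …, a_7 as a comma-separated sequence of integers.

n=2: 2·1 1·2  φ→[1+1]=2
q^3  k|3↦φ(k): 1:1 3:2  a_3=3
d|4:{1,2,4}  Σφ=1+1+2=4
d|5:{5,1}  Σφ=4+1=5
q^6  k|6↦φ(k): 6:2 3:2 2:1 1:1  a_6=6
n=7: 1·7 7·1  φ→[1+6]=7

2, 3, 4, 5, 6, 7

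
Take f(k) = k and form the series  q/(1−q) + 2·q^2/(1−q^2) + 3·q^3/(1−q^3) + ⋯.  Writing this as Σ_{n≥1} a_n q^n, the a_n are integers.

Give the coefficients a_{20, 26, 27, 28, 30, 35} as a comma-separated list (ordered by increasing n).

42, 42, 40, 56, 72, 48

n=20: 20·1 10·2 5·4 4·5 2·10 1·20  f→[20+10+5+4+2+1]=42
d|26:{26,13,2,1}  Σf=26+13+2+1=42
q^27  k|27↦f(k): 1:1 3:3 9:9 27:27  a_27=40
n=28: 1·28 2·14 4·7 7·4 14·2 28·1  f→[1+2+4+7+14+28]=56
d|30:{30,15,10,6,5,3,2,1}  Σf=30+15+10+6+5+3+2+1=72
q^35  k|35↦f(k): 1:1 5:5 7:7 35:35  a_35=48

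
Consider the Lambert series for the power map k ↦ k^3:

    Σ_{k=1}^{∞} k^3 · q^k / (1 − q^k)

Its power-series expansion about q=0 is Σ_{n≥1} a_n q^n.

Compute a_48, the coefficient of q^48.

a_48 = 131068

d|48:{1,2,3,4,6,8,12,16,24,48}  Σf=1+8+27+64+216+512+1728+4096+13824+110592=131068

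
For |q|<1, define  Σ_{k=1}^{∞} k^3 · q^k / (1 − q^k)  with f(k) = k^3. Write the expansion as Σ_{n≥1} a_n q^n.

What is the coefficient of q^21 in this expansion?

a_21 = 9632

d|21:{1,3,7,21}  Σf=1+27+343+9261=9632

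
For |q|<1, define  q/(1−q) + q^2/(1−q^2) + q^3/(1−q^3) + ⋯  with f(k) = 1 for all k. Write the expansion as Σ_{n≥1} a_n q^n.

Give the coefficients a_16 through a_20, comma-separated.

5, 2, 6, 2, 6

d|16:{1,2,4,8,16}  Σf=1+1+1+1+1=5
d|17:{1,17}  Σf=1+1=2
q^18  k|18↦f(k): 1:1 2:1 3:1 6:1 9:1 18:1  a_18=6
n=19: 1·19 19·1  f→[1+1]=2
n=20: 1·20 2·10 4·5 5·4 10·2 20·1  f→[1+1+1+1+1+1]=6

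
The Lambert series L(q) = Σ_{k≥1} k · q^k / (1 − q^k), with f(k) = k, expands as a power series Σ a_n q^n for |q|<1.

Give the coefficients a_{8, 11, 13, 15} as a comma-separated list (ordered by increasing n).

q^8  k|8↦f(k): 8:8 4:4 2:2 1:1  a_8=15
n=11: 11·1 1·11  f→[11+1]=12
d|13:{1,13}  Σf=1+13=14
n=15: 1·15 3·5 5·3 15·1  f→[1+3+5+15]=24

15, 12, 14, 24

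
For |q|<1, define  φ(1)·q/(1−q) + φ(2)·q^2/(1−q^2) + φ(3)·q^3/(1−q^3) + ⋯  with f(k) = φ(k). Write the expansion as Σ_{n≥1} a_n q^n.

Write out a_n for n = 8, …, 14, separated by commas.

n=8: 8·1 4·2 2·4 1·8  φ→[4+2+1+1]=8
n=9: 1·9 3·3 9·1  φ→[1+2+6]=9
q^10  k|10↦φ(k): 10:4 5:4 2:1 1:1  a_10=10
[q^11] φ(1)=1,φ(11)=10 ⇒ 11
q^12  k|12↦φ(k): 1:1 2:1 3:2 4:2 6:2 12:4  a_12=12
q^13  k|13↦φ(k): 1:1 13:12  a_13=13
[q^14] φ(14)=6,φ(7)=6,φ(2)=1,φ(1)=1 ⇒ 14

8, 9, 10, 11, 12, 13, 14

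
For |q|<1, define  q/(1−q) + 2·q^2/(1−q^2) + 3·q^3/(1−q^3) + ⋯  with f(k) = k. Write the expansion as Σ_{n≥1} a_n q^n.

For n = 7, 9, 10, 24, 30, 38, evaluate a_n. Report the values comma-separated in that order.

8, 13, 18, 60, 72, 60

n=7: 7·1 1·7  f→[7+1]=8
d|9:{9,3,1}  Σf=9+3+1=13
d|10:{1,2,5,10}  Σf=1+2+5+10=18
n=24: 24·1 12·2 8·3 6·4 4·6 3·8 2·12 1·24  f→[24+12+8+6+4+3+2+1]=60
q^30  k|30↦f(k): 1:1 2:2 3:3 5:5 6:6 10:10 15:15 30:30  a_30=72
q^38  k|38↦f(k): 1:1 2:2 19:19 38:38  a_38=60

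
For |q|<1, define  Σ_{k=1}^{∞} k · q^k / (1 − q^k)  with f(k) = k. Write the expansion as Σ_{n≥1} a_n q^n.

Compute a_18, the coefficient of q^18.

q^18  k|18↦f(k): 18:18 9:9 6:6 3:3 2:2 1:1  a_18=39

a_18 = 39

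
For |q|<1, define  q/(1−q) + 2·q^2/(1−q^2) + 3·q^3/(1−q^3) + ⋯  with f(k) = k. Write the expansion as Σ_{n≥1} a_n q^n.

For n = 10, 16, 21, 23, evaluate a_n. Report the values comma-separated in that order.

[q^10] f(10)=10,f(5)=5,f(2)=2,f(1)=1 ⇒ 18
[q^16] f(16)=16,f(8)=8,f(4)=4,f(2)=2,f(1)=1 ⇒ 31
q^21  k|21↦f(k): 1:1 3:3 7:7 21:21  a_21=32
d|23:{1,23}  Σf=1+23=24

18, 31, 32, 24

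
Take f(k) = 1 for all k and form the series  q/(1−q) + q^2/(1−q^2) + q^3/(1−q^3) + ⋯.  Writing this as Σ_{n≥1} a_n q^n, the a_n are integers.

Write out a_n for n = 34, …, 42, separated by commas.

4, 4, 9, 2, 4, 4, 8, 2, 8

n=34: 1·34 2·17 17·2 34·1  f→[1+1+1+1]=4
[q^35] f(1)=1,f(5)=1,f(7)=1,f(35)=1 ⇒ 4
d|36:{1,2,3,4,6,9,12,18,36}  Σf=1+1+1+1+1+1+1+1+1=9
q^37  k|37↦f(k): 37:1 1:1  a_37=2
[q^38] f(38)=1,f(19)=1,f(2)=1,f(1)=1 ⇒ 4
d|39:{39,13,3,1}  Σf=1+1+1+1=4
q^40  k|40↦f(k): 40:1 20:1 10:1 8:1 5:1 4:1 2:1 1:1  a_40=8
[q^41] f(41)=1,f(1)=1 ⇒ 2
q^42  k|42↦f(k): 42:1 21:1 14:1 7:1 6:1 3:1 2:1 1:1  a_42=8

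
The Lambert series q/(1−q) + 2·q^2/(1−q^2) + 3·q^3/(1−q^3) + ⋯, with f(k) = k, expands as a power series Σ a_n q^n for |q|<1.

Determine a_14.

n=14: 1·14 2·7 7·2 14·1  f→[1+2+7+14]=24

a_14 = 24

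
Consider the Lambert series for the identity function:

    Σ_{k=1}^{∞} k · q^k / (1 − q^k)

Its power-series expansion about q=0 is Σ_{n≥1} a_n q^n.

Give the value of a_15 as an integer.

a_15 = 24

n=15: 15·1 5·3 3·5 1·15  f→[15+5+3+1]=24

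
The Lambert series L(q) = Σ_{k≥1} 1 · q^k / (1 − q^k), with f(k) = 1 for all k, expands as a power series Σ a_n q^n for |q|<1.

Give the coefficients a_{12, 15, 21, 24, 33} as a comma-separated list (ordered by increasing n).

[q^12] f(12)=1,f(6)=1,f(4)=1,f(3)=1,f(2)=1,f(1)=1 ⇒ 6
q^15  k|15↦f(k): 15:1 5:1 3:1 1:1  a_15=4
d|21:{21,7,3,1}  Σf=1+1+1+1=4
d|24:{24,12,8,6,4,3,2,1}  Σf=1+1+1+1+1+1+1+1=8
[q^33] f(33)=1,f(11)=1,f(3)=1,f(1)=1 ⇒ 4

6, 4, 4, 8, 4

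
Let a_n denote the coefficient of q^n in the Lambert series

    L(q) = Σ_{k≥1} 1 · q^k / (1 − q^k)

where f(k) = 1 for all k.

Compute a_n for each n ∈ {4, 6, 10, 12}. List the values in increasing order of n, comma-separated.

[q^4] f(1)=1,f(2)=1,f(4)=1 ⇒ 3
n=6: 1·6 2·3 3·2 6·1  f→[1+1+1+1]=4
n=10: 1·10 2·5 5·2 10·1  f→[1+1+1+1]=4
d|12:{1,2,3,4,6,12}  Σf=1+1+1+1+1+1=6

3, 4, 4, 6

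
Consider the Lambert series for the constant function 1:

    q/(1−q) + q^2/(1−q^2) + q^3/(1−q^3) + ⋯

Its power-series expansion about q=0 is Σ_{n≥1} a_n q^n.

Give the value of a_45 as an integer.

n=45: 45·1 15·3 9·5 5·9 3·15 1·45  f→[1+1+1+1+1+1]=6

a_45 = 6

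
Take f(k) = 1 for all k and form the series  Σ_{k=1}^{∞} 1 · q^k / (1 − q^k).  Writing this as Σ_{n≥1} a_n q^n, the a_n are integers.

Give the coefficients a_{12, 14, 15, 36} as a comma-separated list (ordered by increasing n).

n=12: 12·1 6·2 4·3 3·4 2·6 1·12  f→[1+1+1+1+1+1]=6
n=14: 14·1 7·2 2·7 1·14  f→[1+1+1+1]=4
[q^15] f(15)=1,f(5)=1,f(3)=1,f(1)=1 ⇒ 4
[q^36] f(36)=1,f(18)=1,f(12)=1,f(9)=1,f(6)=1,f(4)=1,f(3)=1,f(2)=1,f(1)=1 ⇒ 9

6, 4, 4, 9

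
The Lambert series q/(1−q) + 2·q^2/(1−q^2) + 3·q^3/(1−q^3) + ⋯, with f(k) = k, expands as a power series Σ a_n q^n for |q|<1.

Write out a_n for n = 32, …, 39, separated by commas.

[q^32] f(1)=1,f(2)=2,f(4)=4,f(8)=8,f(16)=16,f(32)=32 ⇒ 63
d|33:{33,11,3,1}  Σf=33+11+3+1=48
d|34:{34,17,2,1}  Σf=34+17+2+1=54
d|35:{1,5,7,35}  Σf=1+5+7+35=48
n=36: 1·36 2·18 3·12 4·9 6·6 9·4 12·3 18·2 36·1  f→[1+2+3+4+6+9+12+18+36]=91
d|37:{1,37}  Σf=1+37=38
q^38  k|38↦f(k): 38:38 19:19 2:2 1:1  a_38=60
[q^39] f(39)=39,f(13)=13,f(3)=3,f(1)=1 ⇒ 56

63, 48, 54, 48, 91, 38, 60, 56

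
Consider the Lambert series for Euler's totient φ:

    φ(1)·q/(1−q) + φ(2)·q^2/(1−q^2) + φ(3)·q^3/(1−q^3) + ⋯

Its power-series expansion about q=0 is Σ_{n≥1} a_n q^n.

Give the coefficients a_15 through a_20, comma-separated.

[q^15] φ(1)=1,φ(3)=2,φ(5)=4,φ(15)=8 ⇒ 15
q^16  k|16↦φ(k): 16:8 8:4 4:2 2:1 1:1  a_16=16
q^17  k|17↦φ(k): 17:16 1:1  a_17=17
[q^18] φ(1)=1,φ(2)=1,φ(3)=2,φ(6)=2,φ(9)=6,φ(18)=6 ⇒ 18
q^19  k|19↦φ(k): 1:1 19:18  a_19=19
[q^20] φ(20)=8,φ(10)=4,φ(5)=4,φ(4)=2,φ(2)=1,φ(1)=1 ⇒ 20

15, 16, 17, 18, 19, 20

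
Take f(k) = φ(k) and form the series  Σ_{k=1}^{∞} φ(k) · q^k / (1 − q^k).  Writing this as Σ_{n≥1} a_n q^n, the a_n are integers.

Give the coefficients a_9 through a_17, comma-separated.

q^9  k|9↦φ(k): 9:6 3:2 1:1  a_9=9
n=10: 10·1 5·2 2·5 1·10  φ→[4+4+1+1]=10
n=11: 11·1 1·11  φ→[10+1]=11
d|12:{1,2,3,4,6,12}  Σφ=1+1+2+2+2+4=12
[q^13] φ(1)=1,φ(13)=12 ⇒ 13
d|14:{14,7,2,1}  Σφ=6+6+1+1=14
d|15:{15,5,3,1}  Σφ=8+4+2+1=15
[q^16] φ(1)=1,φ(2)=1,φ(4)=2,φ(8)=4,φ(16)=8 ⇒ 16
n=17: 1·17 17·1  φ→[1+16]=17

9, 10, 11, 12, 13, 14, 15, 16, 17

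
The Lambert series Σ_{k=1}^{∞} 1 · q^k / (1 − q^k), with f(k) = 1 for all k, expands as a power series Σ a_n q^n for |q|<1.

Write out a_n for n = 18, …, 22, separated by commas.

6, 2, 6, 4, 4

d|18:{1,2,3,6,9,18}  Σf=1+1+1+1+1+1=6
[q^19] f(1)=1,f(19)=1 ⇒ 2
[q^20] f(20)=1,f(10)=1,f(5)=1,f(4)=1,f(2)=1,f(1)=1 ⇒ 6
n=21: 21·1 7·3 3·7 1·21  f→[1+1+1+1]=4
[q^22] f(1)=1,f(2)=1,f(11)=1,f(22)=1 ⇒ 4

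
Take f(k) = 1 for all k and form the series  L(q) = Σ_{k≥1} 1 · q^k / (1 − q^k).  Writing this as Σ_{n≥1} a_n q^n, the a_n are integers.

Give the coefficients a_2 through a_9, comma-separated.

2, 2, 3, 2, 4, 2, 4, 3

q^2  k|2↦f(k): 2:1 1:1  a_2=2
d|3:{1,3}  Σf=1+1=2
n=4: 4·1 2·2 1·4  f→[1+1+1]=3
q^5  k|5↦f(k): 5:1 1:1  a_5=2
q^6  k|6↦f(k): 6:1 3:1 2:1 1:1  a_6=4
[q^7] f(7)=1,f(1)=1 ⇒ 2
n=8: 8·1 4·2 2·4 1·8  f→[1+1+1+1]=4
[q^9] f(9)=1,f(3)=1,f(1)=1 ⇒ 3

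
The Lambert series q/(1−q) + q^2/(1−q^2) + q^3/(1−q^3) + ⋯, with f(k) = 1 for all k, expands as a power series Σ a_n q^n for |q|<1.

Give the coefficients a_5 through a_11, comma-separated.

2, 4, 2, 4, 3, 4, 2

n=5: 1·5 5·1  f→[1+1]=2
[q^6] f(1)=1,f(2)=1,f(3)=1,f(6)=1 ⇒ 4
d|7:{1,7}  Σf=1+1=2
d|8:{1,2,4,8}  Σf=1+1+1+1=4
q^9  k|9↦f(k): 9:1 3:1 1:1  a_9=3
d|10:{1,2,5,10}  Σf=1+1+1+1=4
n=11: 1·11 11·1  f→[1+1]=2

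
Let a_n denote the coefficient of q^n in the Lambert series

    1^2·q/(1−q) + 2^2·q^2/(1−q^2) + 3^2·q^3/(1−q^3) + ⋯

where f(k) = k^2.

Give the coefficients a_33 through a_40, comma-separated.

d|33:{1,3,11,33}  Σf=1+9+121+1089=1220
d|34:{1,2,17,34}  Σf=1+4+289+1156=1450
[q^35] f(35)=1225,f(7)=49,f(5)=25,f(1)=1 ⇒ 1300
q^36  k|36↦f(k): 1:1 2:4 3:9 4:16 6:36 9:81 12:144 18:324 36:1296  a_36=1911
[q^37] f(1)=1,f(37)=1369 ⇒ 1370
d|38:{38,19,2,1}  Σf=1444+361+4+1=1810
[q^39] f(1)=1,f(3)=9,f(13)=169,f(39)=1521 ⇒ 1700
[q^40] f(40)=1600,f(20)=400,f(10)=100,f(8)=64,f(5)=25,f(4)=16,f(2)=4,f(1)=1 ⇒ 2210

1220, 1450, 1300, 1911, 1370, 1810, 1700, 2210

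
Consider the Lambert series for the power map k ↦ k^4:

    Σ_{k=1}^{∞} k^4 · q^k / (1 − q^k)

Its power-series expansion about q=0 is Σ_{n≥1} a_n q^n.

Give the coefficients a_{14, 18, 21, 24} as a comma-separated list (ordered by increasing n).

n=14: 14·1 7·2 2·7 1·14  f→[38416+2401+16+1]=40834
q^18  k|18↦f(k): 1:1 2:16 3:81 6:1296 9:6561 18:104976  a_18=112931
q^21  k|21↦f(k): 21:194481 7:2401 3:81 1:1  a_21=196964
[q^24] f(1)=1,f(2)=16,f(3)=81,f(4)=256,f(6)=1296,f(8)=4096,f(12)=20736,f(24)=331776 ⇒ 358258

40834, 112931, 196964, 358258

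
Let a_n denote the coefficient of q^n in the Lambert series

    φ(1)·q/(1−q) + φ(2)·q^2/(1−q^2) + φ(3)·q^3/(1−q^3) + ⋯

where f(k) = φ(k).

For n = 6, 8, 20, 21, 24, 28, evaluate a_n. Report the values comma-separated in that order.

n=6: 1·6 2·3 3·2 6·1  φ→[1+1+2+2]=6
d|8:{1,2,4,8}  Σφ=1+1+2+4=8
d|20:{20,10,5,4,2,1}  Σφ=8+4+4+2+1+1=20
q^21  k|21↦φ(k): 1:1 3:2 7:6 21:12  a_21=21
d|24:{24,12,8,6,4,3,2,1}  Σφ=8+4+4+2+2+2+1+1=24
q^28  k|28↦φ(k): 28:12 14:6 7:6 4:2 2:1 1:1  a_28=28

6, 8, 20, 21, 24, 28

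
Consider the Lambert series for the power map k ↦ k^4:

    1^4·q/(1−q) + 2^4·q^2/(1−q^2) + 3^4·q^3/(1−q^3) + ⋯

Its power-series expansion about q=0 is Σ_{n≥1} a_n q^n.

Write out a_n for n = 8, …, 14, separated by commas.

4369, 6643, 10642, 14642, 22386, 28562, 40834

d|8:{1,2,4,8}  Σf=1+16+256+4096=4369
q^9  k|9↦f(k): 1:1 3:81 9:6561  a_9=6643
[q^10] f(10)=10000,f(5)=625,f(2)=16,f(1)=1 ⇒ 10642
n=11: 11·1 1·11  f→[14641+1]=14642
n=12: 12·1 6·2 4·3 3·4 2·6 1·12  f→[20736+1296+256+81+16+1]=22386
n=13: 13·1 1·13  f→[28561+1]=28562
[q^14] f(1)=1,f(2)=16,f(7)=2401,f(14)=38416 ⇒ 40834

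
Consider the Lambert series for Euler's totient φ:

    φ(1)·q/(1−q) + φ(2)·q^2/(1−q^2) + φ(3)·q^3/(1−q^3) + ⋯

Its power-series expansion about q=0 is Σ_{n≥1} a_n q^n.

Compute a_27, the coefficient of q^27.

q^27  k|27↦φ(k): 1:1 3:2 9:6 27:18  a_27=27

a_27 = 27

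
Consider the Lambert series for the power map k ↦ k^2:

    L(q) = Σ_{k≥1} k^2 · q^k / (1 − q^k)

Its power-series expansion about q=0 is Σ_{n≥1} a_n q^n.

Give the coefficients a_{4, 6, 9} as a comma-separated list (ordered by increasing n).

d|4:{1,2,4}  Σf=1+4+16=21
d|6:{6,3,2,1}  Σf=36+9+4+1=50
d|9:{9,3,1}  Σf=81+9+1=91

21, 50, 91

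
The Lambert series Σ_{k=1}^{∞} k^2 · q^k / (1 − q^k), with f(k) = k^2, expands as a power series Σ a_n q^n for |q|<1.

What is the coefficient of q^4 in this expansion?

a_4 = 21

[q^4] f(1)=1,f(2)=4,f(4)=16 ⇒ 21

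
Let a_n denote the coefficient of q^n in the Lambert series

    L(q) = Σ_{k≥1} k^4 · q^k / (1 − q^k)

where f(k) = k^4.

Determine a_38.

q^38  k|38↦f(k): 38:2085136 19:130321 2:16 1:1  a_38=2215474

a_38 = 2215474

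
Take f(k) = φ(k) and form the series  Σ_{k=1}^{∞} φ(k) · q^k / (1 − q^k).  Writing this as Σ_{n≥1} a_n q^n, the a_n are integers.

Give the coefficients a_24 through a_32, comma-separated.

[q^24] φ(1)=1,φ(2)=1,φ(3)=2,φ(4)=2,φ(6)=2,φ(8)=4,φ(12)=4,φ(24)=8 ⇒ 24
q^25  k|25↦φ(k): 25:20 5:4 1:1  a_25=25
d|26:{1,2,13,26}  Σφ=1+1+12+12=26
q^27  k|27↦φ(k): 27:18 9:6 3:2 1:1  a_27=27
q^28  k|28↦φ(k): 28:12 14:6 7:6 4:2 2:1 1:1  a_28=28
d|29:{29,1}  Σφ=28+1=29
[q^30] φ(30)=8,φ(15)=8,φ(10)=4,φ(6)=2,φ(5)=4,φ(3)=2,φ(2)=1,φ(1)=1 ⇒ 30
d|31:{1,31}  Σφ=1+30=31
d|32:{1,2,4,8,16,32}  Σφ=1+1+2+4+8+16=32

24, 25, 26, 27, 28, 29, 30, 31, 32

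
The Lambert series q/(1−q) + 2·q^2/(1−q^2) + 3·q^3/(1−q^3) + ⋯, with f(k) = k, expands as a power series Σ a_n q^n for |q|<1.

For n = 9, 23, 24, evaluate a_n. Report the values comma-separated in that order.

n=9: 1·9 3·3 9·1  f→[1+3+9]=13
q^23  k|23↦f(k): 1:1 23:23  a_23=24
n=24: 1·24 2·12 3·8 4·6 6·4 8·3 12·2 24·1  f→[1+2+3+4+6+8+12+24]=60

13, 24, 60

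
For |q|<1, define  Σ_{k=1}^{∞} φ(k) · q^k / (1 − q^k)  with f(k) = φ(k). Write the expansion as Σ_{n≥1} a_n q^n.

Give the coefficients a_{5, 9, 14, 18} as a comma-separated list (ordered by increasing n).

[q^5] φ(5)=4,φ(1)=1 ⇒ 5
q^9  k|9↦φ(k): 1:1 3:2 9:6  a_9=9
[q^14] φ(14)=6,φ(7)=6,φ(2)=1,φ(1)=1 ⇒ 14
d|18:{18,9,6,3,2,1}  Σφ=6+6+2+2+1+1=18

5, 9, 14, 18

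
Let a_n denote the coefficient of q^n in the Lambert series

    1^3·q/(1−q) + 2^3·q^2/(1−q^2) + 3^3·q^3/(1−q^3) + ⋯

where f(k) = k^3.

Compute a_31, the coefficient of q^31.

a_31 = 29792

d|31:{31,1}  Σf=29791+1=29792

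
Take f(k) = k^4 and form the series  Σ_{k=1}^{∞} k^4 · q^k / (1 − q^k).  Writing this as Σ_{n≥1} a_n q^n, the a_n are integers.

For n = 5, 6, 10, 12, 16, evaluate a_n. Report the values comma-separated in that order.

626, 1394, 10642, 22386, 69905

q^5  k|5↦f(k): 5:625 1:1  a_5=626
q^6  k|6↦f(k): 1:1 2:16 3:81 6:1296  a_6=1394
d|10:{10,5,2,1}  Σf=10000+625+16+1=10642
q^12  k|12↦f(k): 12:20736 6:1296 4:256 3:81 2:16 1:1  a_12=22386
n=16: 1·16 2·8 4·4 8·2 16·1  f→[1+16+256+4096+65536]=69905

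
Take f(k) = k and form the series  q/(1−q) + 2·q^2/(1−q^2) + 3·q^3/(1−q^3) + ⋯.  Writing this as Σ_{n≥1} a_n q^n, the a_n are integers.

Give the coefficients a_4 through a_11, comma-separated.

7, 6, 12, 8, 15, 13, 18, 12

[q^4] f(4)=4,f(2)=2,f(1)=1 ⇒ 7
n=5: 5·1 1·5  f→[5+1]=6
n=6: 1·6 2·3 3·2 6·1  f→[1+2+3+6]=12
d|7:{7,1}  Σf=7+1=8
[q^8] f(8)=8,f(4)=4,f(2)=2,f(1)=1 ⇒ 15
d|9:{9,3,1}  Σf=9+3+1=13
n=10: 10·1 5·2 2·5 1·10  f→[10+5+2+1]=18
d|11:{1,11}  Σf=1+11=12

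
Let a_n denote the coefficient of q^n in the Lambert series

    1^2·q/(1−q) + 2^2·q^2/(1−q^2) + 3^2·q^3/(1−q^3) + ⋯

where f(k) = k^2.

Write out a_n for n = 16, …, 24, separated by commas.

n=16: 16·1 8·2 4·4 2·8 1·16  f→[256+64+16+4+1]=341
q^17  k|17↦f(k): 1:1 17:289  a_17=290
d|18:{1,2,3,6,9,18}  Σf=1+4+9+36+81+324=455
q^19  k|19↦f(k): 1:1 19:361  a_19=362
q^20  k|20↦f(k): 20:400 10:100 5:25 4:16 2:4 1:1  a_20=546
q^21  k|21↦f(k): 21:441 7:49 3:9 1:1  a_21=500
n=22: 1·22 2·11 11·2 22·1  f→[1+4+121+484]=610
d|23:{1,23}  Σf=1+529=530
n=24: 24·1 12·2 8·3 6·4 4·6 3·8 2·12 1·24  f→[576+144+64+36+16+9+4+1]=850

341, 290, 455, 362, 546, 500, 610, 530, 850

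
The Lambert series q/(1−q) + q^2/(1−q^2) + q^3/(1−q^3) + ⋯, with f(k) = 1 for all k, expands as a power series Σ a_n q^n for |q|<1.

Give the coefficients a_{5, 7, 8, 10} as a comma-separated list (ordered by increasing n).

2, 2, 4, 4

q^5  k|5↦f(k): 1:1 5:1  a_5=2
n=7: 1·7 7·1  f→[1+1]=2
[q^8] f(8)=1,f(4)=1,f(2)=1,f(1)=1 ⇒ 4
d|10:{1,2,5,10}  Σf=1+1+1+1=4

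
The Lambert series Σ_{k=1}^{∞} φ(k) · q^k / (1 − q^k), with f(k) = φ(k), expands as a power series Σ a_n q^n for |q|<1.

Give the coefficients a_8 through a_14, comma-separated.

d|8:{1,2,4,8}  Σφ=1+1+2+4=8
n=9: 1·9 3·3 9·1  φ→[1+2+6]=9
q^10  k|10↦φ(k): 1:1 2:1 5:4 10:4  a_10=10
[q^11] φ(11)=10,φ(1)=1 ⇒ 11
q^12  k|12↦φ(k): 1:1 2:1 3:2 4:2 6:2 12:4  a_12=12
d|13:{1,13}  Σφ=1+12=13
[q^14] φ(14)=6,φ(7)=6,φ(2)=1,φ(1)=1 ⇒ 14

8, 9, 10, 11, 12, 13, 14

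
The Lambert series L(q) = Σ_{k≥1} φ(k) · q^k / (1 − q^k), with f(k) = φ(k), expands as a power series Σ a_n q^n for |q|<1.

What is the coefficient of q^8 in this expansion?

n=8: 8·1 4·2 2·4 1·8  φ→[4+2+1+1]=8

a_8 = 8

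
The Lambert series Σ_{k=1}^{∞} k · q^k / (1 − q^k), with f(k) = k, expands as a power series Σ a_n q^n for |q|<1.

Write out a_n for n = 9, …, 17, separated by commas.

d|9:{1,3,9}  Σf=1+3+9=13
d|10:{10,5,2,1}  Σf=10+5+2+1=18
d|11:{1,11}  Σf=1+11=12
n=12: 1·12 2·6 3·4 4·3 6·2 12·1  f→[1+2+3+4+6+12]=28
[q^13] f(1)=1,f(13)=13 ⇒ 14
[q^14] f(14)=14,f(7)=7,f(2)=2,f(1)=1 ⇒ 24
[q^15] f(15)=15,f(5)=5,f(3)=3,f(1)=1 ⇒ 24
[q^16] f(16)=16,f(8)=8,f(4)=4,f(2)=2,f(1)=1 ⇒ 31
[q^17] f(17)=17,f(1)=1 ⇒ 18

13, 18, 12, 28, 14, 24, 24, 31, 18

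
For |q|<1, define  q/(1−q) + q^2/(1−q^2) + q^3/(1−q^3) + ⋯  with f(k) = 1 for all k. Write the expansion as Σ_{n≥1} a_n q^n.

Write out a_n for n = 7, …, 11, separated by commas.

2, 4, 3, 4, 2

n=7: 1·7 7·1  f→[1+1]=2
d|8:{1,2,4,8}  Σf=1+1+1+1=4
d|9:{9,3,1}  Σf=1+1+1=3
[q^10] f(1)=1,f(2)=1,f(5)=1,f(10)=1 ⇒ 4
q^11  k|11↦f(k): 1:1 11:1  a_11=2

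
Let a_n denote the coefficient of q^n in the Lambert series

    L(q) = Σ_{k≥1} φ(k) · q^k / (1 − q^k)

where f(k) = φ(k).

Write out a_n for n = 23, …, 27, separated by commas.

q^23  k|23↦φ(k): 23:22 1:1  a_23=23
q^24  k|24↦φ(k): 24:8 12:4 8:4 6:2 4:2 3:2 2:1 1:1  a_24=24
q^25  k|25↦φ(k): 25:20 5:4 1:1  a_25=25
[q^26] φ(1)=1,φ(2)=1,φ(13)=12,φ(26)=12 ⇒ 26
q^27  k|27↦φ(k): 27:18 9:6 3:2 1:1  a_27=27

23, 24, 25, 26, 27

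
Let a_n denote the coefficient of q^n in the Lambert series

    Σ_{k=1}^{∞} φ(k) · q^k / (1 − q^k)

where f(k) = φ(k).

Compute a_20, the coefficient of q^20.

q^20  k|20↦φ(k): 1:1 2:1 4:2 5:4 10:4 20:8  a_20=20

a_20 = 20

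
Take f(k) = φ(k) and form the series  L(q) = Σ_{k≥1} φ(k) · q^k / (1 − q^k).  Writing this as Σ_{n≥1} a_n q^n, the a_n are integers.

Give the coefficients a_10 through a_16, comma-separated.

[q^10] φ(10)=4,φ(5)=4,φ(2)=1,φ(1)=1 ⇒ 10
d|11:{11,1}  Σφ=10+1=11
q^12  k|12↦φ(k): 1:1 2:1 3:2 4:2 6:2 12:4  a_12=12
d|13:{13,1}  Σφ=12+1=13
[q^14] φ(14)=6,φ(7)=6,φ(2)=1,φ(1)=1 ⇒ 14
d|15:{1,3,5,15}  Σφ=1+2+4+8=15
q^16  k|16↦φ(k): 1:1 2:1 4:2 8:4 16:8  a_16=16

10, 11, 12, 13, 14, 15, 16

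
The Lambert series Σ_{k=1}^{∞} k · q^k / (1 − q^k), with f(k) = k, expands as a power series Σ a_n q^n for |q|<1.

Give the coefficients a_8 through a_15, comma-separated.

[q^8] f(8)=8,f(4)=4,f(2)=2,f(1)=1 ⇒ 15
[q^9] f(9)=9,f(3)=3,f(1)=1 ⇒ 13
d|10:{1,2,5,10}  Σf=1+2+5+10=18
q^11  k|11↦f(k): 11:11 1:1  a_11=12
d|12:{1,2,3,4,6,12}  Σf=1+2+3+4+6+12=28
q^13  k|13↦f(k): 1:1 13:13  a_13=14
n=14: 1·14 2·7 7·2 14·1  f→[1+2+7+14]=24
d|15:{1,3,5,15}  Σf=1+3+5+15=24

15, 13, 18, 12, 28, 14, 24, 24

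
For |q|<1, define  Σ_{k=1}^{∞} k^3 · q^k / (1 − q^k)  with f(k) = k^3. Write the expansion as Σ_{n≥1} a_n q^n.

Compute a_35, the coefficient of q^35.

a_35 = 43344

n=35: 35·1 7·5 5·7 1·35  f→[42875+343+125+1]=43344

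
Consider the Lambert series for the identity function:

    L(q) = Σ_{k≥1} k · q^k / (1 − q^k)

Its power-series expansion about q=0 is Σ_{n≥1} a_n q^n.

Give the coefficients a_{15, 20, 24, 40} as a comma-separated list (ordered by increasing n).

[q^15] f(1)=1,f(3)=3,f(5)=5,f(15)=15 ⇒ 24
[q^20] f(1)=1,f(2)=2,f(4)=4,f(5)=5,f(10)=10,f(20)=20 ⇒ 42
q^24  k|24↦f(k): 1:1 2:2 3:3 4:4 6:6 8:8 12:12 24:24  a_24=60
[q^40] f(1)=1,f(2)=2,f(4)=4,f(5)=5,f(8)=8,f(10)=10,f(20)=20,f(40)=40 ⇒ 90

24, 42, 60, 90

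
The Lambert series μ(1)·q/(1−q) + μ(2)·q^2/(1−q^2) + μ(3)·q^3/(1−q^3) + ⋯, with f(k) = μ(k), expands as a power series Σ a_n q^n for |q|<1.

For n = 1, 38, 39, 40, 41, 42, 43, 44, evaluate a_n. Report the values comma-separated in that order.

[q^1] μ(1)=1 ⇒ 1
[q^38] μ(1)=1,μ(2)=-1,μ(19)=-1,μ(38)=1 ⇒ 0
d|39:{39,13,3,1}  Σμ=1+(-1)+(-1)+1=0
q^40  k|40↦μ(k): 40:0 20:0 10:1 8:0 5:-1 4:0 2:-1 1:1  a_40=0
n=41: 41·1 1·41  μ→[(-1)+1]=0
[q^42] μ(42)=-1,μ(21)=1,μ(14)=1,μ(7)=-1,μ(6)=1,μ(3)=-1,μ(2)=-1,μ(1)=1 ⇒ 0
q^43  k|43↦μ(k): 43:-1 1:1  a_43=0
q^44  k|44↦μ(k): 44:0 22:1 11:-1 4:0 2:-1 1:1  a_44=0

1, 0, 0, 0, 0, 0, 0, 0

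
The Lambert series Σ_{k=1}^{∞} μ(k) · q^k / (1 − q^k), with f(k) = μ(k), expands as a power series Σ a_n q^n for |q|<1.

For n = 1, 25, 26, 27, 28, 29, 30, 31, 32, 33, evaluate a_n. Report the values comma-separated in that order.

d|1:{1}  Σμ=1=1
q^25  k|25↦μ(k): 25:0 5:-1 1:1  a_25=0
q^26  k|26↦μ(k): 26:1 13:-1 2:-1 1:1  a_26=0
q^27  k|27↦μ(k): 27:0 9:0 3:-1 1:1  a_27=0
n=28: 1·28 2·14 4·7 7·4 14·2 28·1  μ→[1+(-1)+0+(-1)+1+0]=0
n=29: 29·1 1·29  μ→[(-1)+1]=0
d|30:{1,2,3,5,6,10,15,30}  Σμ=1+(-1)+(-1)+(-1)+1+1+1+(-1)=0
n=31: 31·1 1·31  μ→[(-1)+1]=0
[q^32] μ(32)=0,μ(16)=0,μ(8)=0,μ(4)=0,μ(2)=-1,μ(1)=1 ⇒ 0
q^33  k|33↦μ(k): 33:1 11:-1 3:-1 1:1  a_33=0

1, 0, 0, 0, 0, 0, 0, 0, 0, 0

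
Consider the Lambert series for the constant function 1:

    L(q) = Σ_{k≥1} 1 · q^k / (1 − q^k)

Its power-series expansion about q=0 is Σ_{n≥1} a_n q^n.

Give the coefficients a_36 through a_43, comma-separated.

9, 2, 4, 4, 8, 2, 8, 2

d|36:{36,18,12,9,6,4,3,2,1}  Σf=1+1+1+1+1+1+1+1+1=9
n=37: 1·37 37·1  f→[1+1]=2
[q^38] f(38)=1,f(19)=1,f(2)=1,f(1)=1 ⇒ 4
[q^39] f(39)=1,f(13)=1,f(3)=1,f(1)=1 ⇒ 4
[q^40] f(40)=1,f(20)=1,f(10)=1,f(8)=1,f(5)=1,f(4)=1,f(2)=1,f(1)=1 ⇒ 8
n=41: 41·1 1·41  f→[1+1]=2
n=42: 1·42 2·21 3·14 6·7 7·6 14·3 21·2 42·1  f→[1+1+1+1+1+1+1+1]=8
[q^43] f(1)=1,f(43)=1 ⇒ 2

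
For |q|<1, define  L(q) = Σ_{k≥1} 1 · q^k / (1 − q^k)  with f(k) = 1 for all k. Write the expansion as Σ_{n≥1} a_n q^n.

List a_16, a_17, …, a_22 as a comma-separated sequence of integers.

5, 2, 6, 2, 6, 4, 4

[q^16] f(1)=1,f(2)=1,f(4)=1,f(8)=1,f(16)=1 ⇒ 5
q^17  k|17↦f(k): 1:1 17:1  a_17=2
d|18:{1,2,3,6,9,18}  Σf=1+1+1+1+1+1=6
d|19:{1,19}  Σf=1+1=2
d|20:{1,2,4,5,10,20}  Σf=1+1+1+1+1+1=6
q^21  k|21↦f(k): 21:1 7:1 3:1 1:1  a_21=4
[q^22] f(1)=1,f(2)=1,f(11)=1,f(22)=1 ⇒ 4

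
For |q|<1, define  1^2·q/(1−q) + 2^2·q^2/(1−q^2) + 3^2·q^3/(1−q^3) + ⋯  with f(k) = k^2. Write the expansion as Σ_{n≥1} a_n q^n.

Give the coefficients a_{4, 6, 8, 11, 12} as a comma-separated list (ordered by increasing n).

[q^4] f(4)=16,f(2)=4,f(1)=1 ⇒ 21
q^6  k|6↦f(k): 1:1 2:4 3:9 6:36  a_6=50
n=8: 1·8 2·4 4·2 8·1  f→[1+4+16+64]=85
n=11: 1·11 11·1  f→[1+121]=122
q^12  k|12↦f(k): 1:1 2:4 3:9 4:16 6:36 12:144  a_12=210

21, 50, 85, 122, 210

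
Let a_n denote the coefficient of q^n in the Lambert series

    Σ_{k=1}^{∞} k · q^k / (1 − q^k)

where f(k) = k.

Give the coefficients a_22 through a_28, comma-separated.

36, 24, 60, 31, 42, 40, 56

q^22  k|22↦f(k): 1:1 2:2 11:11 22:22  a_22=36
q^23  k|23↦f(k): 23:23 1:1  a_23=24
[q^24] f(24)=24,f(12)=12,f(8)=8,f(6)=6,f(4)=4,f(3)=3,f(2)=2,f(1)=1 ⇒ 60
[q^25] f(1)=1,f(5)=5,f(25)=25 ⇒ 31
q^26  k|26↦f(k): 1:1 2:2 13:13 26:26  a_26=42
[q^27] f(27)=27,f(9)=9,f(3)=3,f(1)=1 ⇒ 40
q^28  k|28↦f(k): 1:1 2:2 4:4 7:7 14:14 28:28  a_28=56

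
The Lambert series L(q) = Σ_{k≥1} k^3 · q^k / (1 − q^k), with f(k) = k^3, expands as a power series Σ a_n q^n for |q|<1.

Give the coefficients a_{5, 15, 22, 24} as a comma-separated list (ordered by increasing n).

n=5: 5·1 1·5  f→[125+1]=126
n=15: 15·1 5·3 3·5 1·15  f→[3375+125+27+1]=3528
d|22:{22,11,2,1}  Σf=10648+1331+8+1=11988
q^24  k|24↦f(k): 24:13824 12:1728 8:512 6:216 4:64 3:27 2:8 1:1  a_24=16380

126, 3528, 11988, 16380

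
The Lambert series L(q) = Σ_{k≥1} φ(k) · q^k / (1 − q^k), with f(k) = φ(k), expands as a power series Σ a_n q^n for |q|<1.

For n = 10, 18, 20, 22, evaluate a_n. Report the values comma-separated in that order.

q^10  k|10↦φ(k): 10:4 5:4 2:1 1:1  a_10=10
q^18  k|18↦φ(k): 18:6 9:6 6:2 3:2 2:1 1:1  a_18=18
[q^20] φ(20)=8,φ(10)=4,φ(5)=4,φ(4)=2,φ(2)=1,φ(1)=1 ⇒ 20
[q^22] φ(1)=1,φ(2)=1,φ(11)=10,φ(22)=10 ⇒ 22

10, 18, 20, 22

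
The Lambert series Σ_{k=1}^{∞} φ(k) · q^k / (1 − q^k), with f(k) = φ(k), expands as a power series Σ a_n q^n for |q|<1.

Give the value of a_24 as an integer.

n=24: 1·24 2·12 3·8 4·6 6·4 8·3 12·2 24·1  φ→[1+1+2+2+2+4+4+8]=24

a_24 = 24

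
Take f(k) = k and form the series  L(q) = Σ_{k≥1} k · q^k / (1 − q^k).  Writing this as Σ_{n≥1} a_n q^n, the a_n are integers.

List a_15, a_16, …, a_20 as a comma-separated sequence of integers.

d|15:{1,3,5,15}  Σf=1+3+5+15=24
n=16: 1·16 2·8 4·4 8·2 16·1  f→[1+2+4+8+16]=31
d|17:{1,17}  Σf=1+17=18
q^18  k|18↦f(k): 1:1 2:2 3:3 6:6 9:9 18:18  a_18=39
n=19: 1·19 19·1  f→[1+19]=20
d|20:{1,2,4,5,10,20}  Σf=1+2+4+5+10+20=42

24, 31, 18, 39, 20, 42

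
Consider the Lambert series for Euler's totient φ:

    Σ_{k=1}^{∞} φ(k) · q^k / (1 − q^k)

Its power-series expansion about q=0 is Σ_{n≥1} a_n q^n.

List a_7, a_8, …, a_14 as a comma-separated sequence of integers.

[q^7] φ(7)=6,φ(1)=1 ⇒ 7
d|8:{8,4,2,1}  Σφ=4+2+1+1=8
n=9: 1·9 3·3 9·1  φ→[1+2+6]=9
n=10: 1·10 2·5 5·2 10·1  φ→[1+1+4+4]=10
n=11: 1·11 11·1  φ→[1+10]=11
q^12  k|12↦φ(k): 1:1 2:1 3:2 4:2 6:2 12:4  a_12=12
d|13:{13,1}  Σφ=12+1=13
n=14: 1·14 2·7 7·2 14·1  φ→[1+1+6+6]=14

7, 8, 9, 10, 11, 12, 13, 14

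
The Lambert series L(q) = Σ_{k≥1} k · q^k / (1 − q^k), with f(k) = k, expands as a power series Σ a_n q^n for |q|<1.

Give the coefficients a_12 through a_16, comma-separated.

28, 14, 24, 24, 31

[q^12] f(1)=1,f(2)=2,f(3)=3,f(4)=4,f(6)=6,f(12)=12 ⇒ 28
n=13: 1·13 13·1  f→[1+13]=14
n=14: 14·1 7·2 2·7 1·14  f→[14+7+2+1]=24
[q^15] f(15)=15,f(5)=5,f(3)=3,f(1)=1 ⇒ 24
[q^16] f(1)=1,f(2)=2,f(4)=4,f(8)=8,f(16)=16 ⇒ 31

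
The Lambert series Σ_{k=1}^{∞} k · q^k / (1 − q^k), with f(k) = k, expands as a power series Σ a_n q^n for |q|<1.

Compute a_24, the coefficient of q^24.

q^24  k|24↦f(k): 24:24 12:12 8:8 6:6 4:4 3:3 2:2 1:1  a_24=60

a_24 = 60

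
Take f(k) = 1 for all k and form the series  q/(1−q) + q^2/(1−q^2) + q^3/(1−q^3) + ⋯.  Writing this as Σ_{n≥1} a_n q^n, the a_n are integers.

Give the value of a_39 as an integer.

a_39 = 4

q^39  k|39↦f(k): 1:1 3:1 13:1 39:1  a_39=4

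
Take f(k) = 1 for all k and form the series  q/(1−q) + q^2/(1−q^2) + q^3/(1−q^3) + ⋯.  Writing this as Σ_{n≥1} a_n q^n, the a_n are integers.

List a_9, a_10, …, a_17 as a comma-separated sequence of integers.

3, 4, 2, 6, 2, 4, 4, 5, 2

[q^9] f(9)=1,f(3)=1,f(1)=1 ⇒ 3
q^10  k|10↦f(k): 10:1 5:1 2:1 1:1  a_10=4
[q^11] f(11)=1,f(1)=1 ⇒ 2
n=12: 12·1 6·2 4·3 3·4 2·6 1·12  f→[1+1+1+1+1+1]=6
q^13  k|13↦f(k): 1:1 13:1  a_13=2
n=14: 14·1 7·2 2·7 1·14  f→[1+1+1+1]=4
n=15: 15·1 5·3 3·5 1·15  f→[1+1+1+1]=4
[q^16] f(16)=1,f(8)=1,f(4)=1,f(2)=1,f(1)=1 ⇒ 5
d|17:{1,17}  Σf=1+1=2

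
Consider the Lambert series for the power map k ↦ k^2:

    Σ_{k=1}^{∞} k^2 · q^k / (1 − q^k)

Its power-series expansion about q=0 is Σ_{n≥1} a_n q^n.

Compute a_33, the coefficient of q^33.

n=33: 33·1 11·3 3·11 1·33  f→[1089+121+9+1]=1220

a_33 = 1220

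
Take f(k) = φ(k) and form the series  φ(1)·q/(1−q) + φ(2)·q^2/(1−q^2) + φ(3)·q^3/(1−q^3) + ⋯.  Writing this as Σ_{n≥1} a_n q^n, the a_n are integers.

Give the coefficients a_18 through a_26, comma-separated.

q^18  k|18↦φ(k): 1:1 2:1 3:2 6:2 9:6 18:6  a_18=18
q^19  k|19↦φ(k): 19:18 1:1  a_19=19
[q^20] φ(1)=1,φ(2)=1,φ(4)=2,φ(5)=4,φ(10)=4,φ(20)=8 ⇒ 20
[q^21] φ(1)=1,φ(3)=2,φ(7)=6,φ(21)=12 ⇒ 21
q^22  k|22↦φ(k): 22:10 11:10 2:1 1:1  a_22=22
[q^23] φ(23)=22,φ(1)=1 ⇒ 23
[q^24] φ(24)=8,φ(12)=4,φ(8)=4,φ(6)=2,φ(4)=2,φ(3)=2,φ(2)=1,φ(1)=1 ⇒ 24
[q^25] φ(1)=1,φ(5)=4,φ(25)=20 ⇒ 25
d|26:{1,2,13,26}  Σφ=1+1+12+12=26

18, 19, 20, 21, 22, 23, 24, 25, 26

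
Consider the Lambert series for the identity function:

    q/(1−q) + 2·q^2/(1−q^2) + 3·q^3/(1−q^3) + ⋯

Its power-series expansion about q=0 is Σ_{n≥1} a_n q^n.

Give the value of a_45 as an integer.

a_45 = 78

d|45:{1,3,5,9,15,45}  Σf=1+3+5+9+15+45=78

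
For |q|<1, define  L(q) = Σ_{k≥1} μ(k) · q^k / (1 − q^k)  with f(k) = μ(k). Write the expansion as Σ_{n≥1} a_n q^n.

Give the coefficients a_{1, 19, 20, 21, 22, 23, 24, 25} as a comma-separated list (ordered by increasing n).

1, 0, 0, 0, 0, 0, 0, 0

q^1  k|1↦μ(k): 1:1  a_1=1
q^19  k|19↦μ(k): 1:1 19:-1  a_19=0
[q^20] μ(20)=0,μ(10)=1,μ(5)=-1,μ(4)=0,μ(2)=-1,μ(1)=1 ⇒ 0
d|21:{1,3,7,21}  Σμ=1+(-1)+(-1)+1=0
d|22:{22,11,2,1}  Σμ=1+(-1)+(-1)+1=0
d|23:{23,1}  Σμ=(-1)+1=0
d|24:{1,2,3,4,6,8,12,24}  Σμ=1+(-1)+(-1)+0+1+0+0+0=0
d|25:{25,5,1}  Σμ=0+(-1)+1=0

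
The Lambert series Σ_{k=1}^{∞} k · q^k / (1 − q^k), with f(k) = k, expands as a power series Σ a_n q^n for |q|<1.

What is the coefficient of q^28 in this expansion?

a_28 = 56

n=28: 1·28 2·14 4·7 7·4 14·2 28·1  f→[1+2+4+7+14+28]=56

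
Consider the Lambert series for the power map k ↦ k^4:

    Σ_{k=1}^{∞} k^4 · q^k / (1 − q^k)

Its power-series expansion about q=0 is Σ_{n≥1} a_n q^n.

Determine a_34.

a_34 = 1419874

q^34  k|34↦f(k): 34:1336336 17:83521 2:16 1:1  a_34=1419874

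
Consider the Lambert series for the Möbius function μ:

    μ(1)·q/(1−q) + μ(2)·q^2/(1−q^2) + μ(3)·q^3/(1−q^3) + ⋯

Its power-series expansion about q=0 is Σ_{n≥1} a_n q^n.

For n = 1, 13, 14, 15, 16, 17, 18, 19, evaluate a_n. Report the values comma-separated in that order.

d|1:{1}  Σμ=1=1
[q^13] μ(13)=-1,μ(1)=1 ⇒ 0
q^14  k|14↦μ(k): 14:1 7:-1 2:-1 1:1  a_14=0
d|15:{1,3,5,15}  Σμ=1+(-1)+(-1)+1=0
d|16:{1,2,4,8,16}  Σμ=1+(-1)+0+0+0=0
d|17:{1,17}  Σμ=1+(-1)=0
[q^18] μ(18)=0,μ(9)=0,μ(6)=1,μ(3)=-1,μ(2)=-1,μ(1)=1 ⇒ 0
d|19:{1,19}  Σμ=1+(-1)=0

1, 0, 0, 0, 0, 0, 0, 0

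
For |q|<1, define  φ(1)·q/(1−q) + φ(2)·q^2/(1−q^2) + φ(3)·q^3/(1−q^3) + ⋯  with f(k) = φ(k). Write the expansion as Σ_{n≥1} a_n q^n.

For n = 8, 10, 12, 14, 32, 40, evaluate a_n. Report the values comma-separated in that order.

n=8: 8·1 4·2 2·4 1·8  φ→[4+2+1+1]=8
n=10: 10·1 5·2 2·5 1·10  φ→[4+4+1+1]=10
n=12: 1·12 2·6 3·4 4·3 6·2 12·1  φ→[1+1+2+2+2+4]=12
d|14:{1,2,7,14}  Σφ=1+1+6+6=14
n=32: 1·32 2·16 4·8 8·4 16·2 32·1  φ→[1+1+2+4+8+16]=32
[q^40] φ(40)=16,φ(20)=8,φ(10)=4,φ(8)=4,φ(5)=4,φ(4)=2,φ(2)=1,φ(1)=1 ⇒ 40

8, 10, 12, 14, 32, 40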